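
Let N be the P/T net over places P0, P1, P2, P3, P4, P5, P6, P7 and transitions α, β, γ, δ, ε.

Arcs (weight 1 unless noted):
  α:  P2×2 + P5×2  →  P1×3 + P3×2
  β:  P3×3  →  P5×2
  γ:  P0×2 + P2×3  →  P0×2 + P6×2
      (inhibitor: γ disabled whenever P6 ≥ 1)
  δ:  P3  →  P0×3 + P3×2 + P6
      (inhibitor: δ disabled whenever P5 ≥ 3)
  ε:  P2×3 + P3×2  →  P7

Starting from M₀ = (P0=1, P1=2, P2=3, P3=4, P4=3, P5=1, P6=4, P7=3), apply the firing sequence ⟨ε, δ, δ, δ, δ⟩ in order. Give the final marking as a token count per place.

step 1: fire ε:  (P0=1, P1=2, P2=3, P3=4, P4=3, P5=1, P6=4, P7=3) → (P0=1, P1=2, P2=0, P3=2, P4=3, P5=1, P6=4, P7=4)
step 2: fire δ:  (P0=1, P1=2, P2=0, P3=2, P4=3, P5=1, P6=4, P7=4) → (P0=4, P1=2, P2=0, P3=3, P4=3, P5=1, P6=5, P7=4)
step 3: fire δ:  (P0=4, P1=2, P2=0, P3=3, P4=3, P5=1, P6=5, P7=4) → (P0=7, P1=2, P2=0, P3=4, P4=3, P5=1, P6=6, P7=4)
step 4: fire δ:  (P0=7, P1=2, P2=0, P3=4, P4=3, P5=1, P6=6, P7=4) → (P0=10, P1=2, P2=0, P3=5, P4=3, P5=1, P6=7, P7=4)
step 5: fire δ:  (P0=10, P1=2, P2=0, P3=5, P4=3, P5=1, P6=7, P7=4) → (P0=13, P1=2, P2=0, P3=6, P4=3, P5=1, P6=8, P7=4)

(P0=13, P1=2, P2=0, P3=6, P4=3, P5=1, P6=8, P7=4)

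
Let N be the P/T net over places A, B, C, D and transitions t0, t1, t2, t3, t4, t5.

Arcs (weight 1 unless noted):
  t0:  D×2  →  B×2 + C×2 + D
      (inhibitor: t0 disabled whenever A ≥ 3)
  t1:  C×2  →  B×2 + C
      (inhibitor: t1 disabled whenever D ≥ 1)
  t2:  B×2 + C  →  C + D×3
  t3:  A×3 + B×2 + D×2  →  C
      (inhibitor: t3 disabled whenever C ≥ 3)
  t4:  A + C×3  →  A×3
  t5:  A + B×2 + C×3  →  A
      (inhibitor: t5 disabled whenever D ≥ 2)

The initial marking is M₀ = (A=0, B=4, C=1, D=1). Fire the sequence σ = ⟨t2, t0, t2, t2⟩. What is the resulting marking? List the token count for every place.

(A=0, B=0, C=3, D=9)

step 1: fire t2:  (A=0, B=4, C=1, D=1) → (A=0, B=2, C=1, D=4)
step 2: fire t0:  (A=0, B=2, C=1, D=4) → (A=0, B=4, C=3, D=3)
step 3: fire t2:  (A=0, B=4, C=3, D=3) → (A=0, B=2, C=3, D=6)
step 4: fire t2:  (A=0, B=2, C=3, D=6) → (A=0, B=0, C=3, D=9)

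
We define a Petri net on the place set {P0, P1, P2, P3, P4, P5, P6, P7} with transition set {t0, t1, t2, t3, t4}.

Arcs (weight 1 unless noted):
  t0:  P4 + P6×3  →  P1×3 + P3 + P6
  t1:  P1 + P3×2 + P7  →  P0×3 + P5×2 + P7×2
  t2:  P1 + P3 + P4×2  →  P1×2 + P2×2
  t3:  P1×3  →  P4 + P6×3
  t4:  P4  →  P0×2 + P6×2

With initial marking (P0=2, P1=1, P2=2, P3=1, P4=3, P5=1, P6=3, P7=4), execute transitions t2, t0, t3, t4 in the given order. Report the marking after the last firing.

step 1: fire t2:  (P0=2, P1=1, P2=2, P3=1, P4=3, P5=1, P6=3, P7=4) → (P0=2, P1=2, P2=4, P3=0, P4=1, P5=1, P6=3, P7=4)
step 2: fire t0:  (P0=2, P1=2, P2=4, P3=0, P4=1, P5=1, P6=3, P7=4) → (P0=2, P1=5, P2=4, P3=1, P4=0, P5=1, P6=1, P7=4)
step 3: fire t3:  (P0=2, P1=5, P2=4, P3=1, P4=0, P5=1, P6=1, P7=4) → (P0=2, P1=2, P2=4, P3=1, P4=1, P5=1, P6=4, P7=4)
step 4: fire t4:  (P0=2, P1=2, P2=4, P3=1, P4=1, P5=1, P6=4, P7=4) → (P0=4, P1=2, P2=4, P3=1, P4=0, P5=1, P6=6, P7=4)

(P0=4, P1=2, P2=4, P3=1, P4=0, P5=1, P6=6, P7=4)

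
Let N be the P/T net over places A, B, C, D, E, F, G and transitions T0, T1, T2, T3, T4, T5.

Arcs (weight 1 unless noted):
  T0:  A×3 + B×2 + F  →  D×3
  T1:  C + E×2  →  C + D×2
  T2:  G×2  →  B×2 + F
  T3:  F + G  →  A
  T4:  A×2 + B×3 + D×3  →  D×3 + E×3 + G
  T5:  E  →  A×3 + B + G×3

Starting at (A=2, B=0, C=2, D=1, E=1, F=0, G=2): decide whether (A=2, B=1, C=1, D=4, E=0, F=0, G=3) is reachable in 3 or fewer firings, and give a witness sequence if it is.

depth 0: 1 marking
depth 1: 3 markings reached so far
depth 2: 4 markings reached so far
depth 3: 7 markings reached so far
target is not among the 7 markings reachable within 3 steps

NO — not reachable within 3 firings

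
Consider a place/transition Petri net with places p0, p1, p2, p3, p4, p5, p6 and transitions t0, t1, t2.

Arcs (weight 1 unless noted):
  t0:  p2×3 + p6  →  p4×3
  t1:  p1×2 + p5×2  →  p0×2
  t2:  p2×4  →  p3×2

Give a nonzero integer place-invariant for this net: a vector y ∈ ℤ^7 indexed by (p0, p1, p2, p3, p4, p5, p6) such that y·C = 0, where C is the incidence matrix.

y = (p0:1, p1:1, p2:0, p3:0, p4:0, p5:0, p6:0)

Incidence matrix C (rows=places, cols=transitions):
       t0   t1   t2
   p0   0    2    0
   p1   0   -2    0
   p2  -3    0   -4
   p3   0    0    2
   p4   3    0    0
   p5   0   -2    0
   p6  -1    0    0

Candidate y = [1, 1, 0, 0, 0, 0, 0]; check y·C column-wise:
  col t0: 1·0 + 1·0 + 0·-3 + 0·3 + 0·-1 = 0
  col t1: 1·2 + 1·-2 + 0·-2 = 0
  col t2: 1·0 + 1·0 + 0·-4 + 0·2 = 0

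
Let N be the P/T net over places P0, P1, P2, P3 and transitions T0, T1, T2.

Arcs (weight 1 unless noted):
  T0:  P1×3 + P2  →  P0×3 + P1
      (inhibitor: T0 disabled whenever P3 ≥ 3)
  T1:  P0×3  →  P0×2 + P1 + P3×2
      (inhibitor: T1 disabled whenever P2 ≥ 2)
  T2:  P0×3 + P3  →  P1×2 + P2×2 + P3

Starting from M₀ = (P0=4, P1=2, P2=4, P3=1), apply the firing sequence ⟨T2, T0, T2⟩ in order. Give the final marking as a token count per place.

(P0=1, P1=4, P2=7, P3=1)

step 1: fire T2:  (P0=4, P1=2, P2=4, P3=1) → (P0=1, P1=4, P2=6, P3=1)
step 2: fire T0:  (P0=1, P1=4, P2=6, P3=1) → (P0=4, P1=2, P2=5, P3=1)
step 3: fire T2:  (P0=4, P1=2, P2=5, P3=1) → (P0=1, P1=4, P2=7, P3=1)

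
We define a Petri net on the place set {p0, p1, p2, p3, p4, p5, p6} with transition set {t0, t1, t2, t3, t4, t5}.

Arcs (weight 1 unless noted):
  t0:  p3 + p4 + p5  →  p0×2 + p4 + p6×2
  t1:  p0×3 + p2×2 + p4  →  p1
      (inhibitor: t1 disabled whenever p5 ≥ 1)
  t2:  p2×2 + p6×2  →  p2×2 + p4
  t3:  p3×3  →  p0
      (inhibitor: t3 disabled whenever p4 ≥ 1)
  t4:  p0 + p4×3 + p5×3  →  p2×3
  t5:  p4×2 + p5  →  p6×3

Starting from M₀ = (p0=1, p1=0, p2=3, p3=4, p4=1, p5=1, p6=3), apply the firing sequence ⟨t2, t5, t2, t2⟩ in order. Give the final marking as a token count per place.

(p0=1, p1=0, p2=3, p3=4, p4=2, p5=0, p6=0)

step 1: fire t2:  (p0=1, p1=0, p2=3, p3=4, p4=1, p5=1, p6=3) → (p0=1, p1=0, p2=3, p3=4, p4=2, p5=1, p6=1)
step 2: fire t5:  (p0=1, p1=0, p2=3, p3=4, p4=2, p5=1, p6=1) → (p0=1, p1=0, p2=3, p3=4, p4=0, p5=0, p6=4)
step 3: fire t2:  (p0=1, p1=0, p2=3, p3=4, p4=0, p5=0, p6=4) → (p0=1, p1=0, p2=3, p3=4, p4=1, p5=0, p6=2)
step 4: fire t2:  (p0=1, p1=0, p2=3, p3=4, p4=1, p5=0, p6=2) → (p0=1, p1=0, p2=3, p3=4, p4=2, p5=0, p6=0)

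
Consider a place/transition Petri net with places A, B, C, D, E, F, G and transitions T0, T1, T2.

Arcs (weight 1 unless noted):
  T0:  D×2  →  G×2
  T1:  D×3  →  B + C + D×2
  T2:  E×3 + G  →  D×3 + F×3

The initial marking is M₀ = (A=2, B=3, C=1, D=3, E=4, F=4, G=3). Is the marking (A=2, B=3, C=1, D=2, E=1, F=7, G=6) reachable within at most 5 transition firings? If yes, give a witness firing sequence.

step 1: fire T0:  (A=2, B=3, C=1, D=3, E=4, F=4, G=3) → (A=2, B=3, C=1, D=1, E=4, F=4, G=5)
step 2: fire T2:  (A=2, B=3, C=1, D=1, E=4, F=4, G=5) → (A=2, B=3, C=1, D=4, E=1, F=7, G=4)
step 3: fire T0:  (A=2, B=3, C=1, D=4, E=1, F=7, G=4) → (A=2, B=3, C=1, D=2, E=1, F=7, G=6)

YES — reachable via ⟨T0, T2, T0⟩ (3 firings)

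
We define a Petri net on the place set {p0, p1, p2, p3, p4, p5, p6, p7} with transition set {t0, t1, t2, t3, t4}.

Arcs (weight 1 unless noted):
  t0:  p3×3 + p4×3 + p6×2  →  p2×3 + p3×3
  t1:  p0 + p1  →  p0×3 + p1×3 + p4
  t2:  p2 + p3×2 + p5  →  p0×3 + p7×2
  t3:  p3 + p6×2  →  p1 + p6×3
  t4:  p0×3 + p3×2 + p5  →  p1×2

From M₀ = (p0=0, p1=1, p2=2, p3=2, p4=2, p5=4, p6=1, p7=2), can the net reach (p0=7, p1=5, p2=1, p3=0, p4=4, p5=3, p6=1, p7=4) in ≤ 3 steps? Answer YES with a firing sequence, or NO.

step 1: fire t2:  (p0=0, p1=1, p2=2, p3=2, p4=2, p5=4, p6=1, p7=2) → (p0=3, p1=1, p2=1, p3=0, p4=2, p5=3, p6=1, p7=4)
step 2: fire t1:  (p0=3, p1=1, p2=1, p3=0, p4=2, p5=3, p6=1, p7=4) → (p0=5, p1=3, p2=1, p3=0, p4=3, p5=3, p6=1, p7=4)
step 3: fire t1:  (p0=5, p1=3, p2=1, p3=0, p4=3, p5=3, p6=1, p7=4) → (p0=7, p1=5, p2=1, p3=0, p4=4, p5=3, p6=1, p7=4)

YES — reachable via ⟨t2, t1, t1⟩ (3 firings)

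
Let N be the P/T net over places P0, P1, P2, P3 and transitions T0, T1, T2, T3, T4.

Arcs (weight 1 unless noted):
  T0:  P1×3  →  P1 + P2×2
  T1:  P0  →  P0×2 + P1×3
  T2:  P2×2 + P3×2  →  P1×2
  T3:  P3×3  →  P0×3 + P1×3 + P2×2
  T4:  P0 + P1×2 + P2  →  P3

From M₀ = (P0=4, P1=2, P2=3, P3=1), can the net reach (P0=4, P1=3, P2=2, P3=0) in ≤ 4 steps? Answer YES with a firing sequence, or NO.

YES — reachable via ⟨T1, T0, T4, T2⟩ (4 firings)

step 1: fire T1:  (P0=4, P1=2, P2=3, P3=1) → (P0=5, P1=5, P2=3, P3=1)
step 2: fire T0:  (P0=5, P1=5, P2=3, P3=1) → (P0=5, P1=3, P2=5, P3=1)
step 3: fire T4:  (P0=5, P1=3, P2=5, P3=1) → (P0=4, P1=1, P2=4, P3=2)
step 4: fire T2:  (P0=4, P1=1, P2=4, P3=2) → (P0=4, P1=3, P2=2, P3=0)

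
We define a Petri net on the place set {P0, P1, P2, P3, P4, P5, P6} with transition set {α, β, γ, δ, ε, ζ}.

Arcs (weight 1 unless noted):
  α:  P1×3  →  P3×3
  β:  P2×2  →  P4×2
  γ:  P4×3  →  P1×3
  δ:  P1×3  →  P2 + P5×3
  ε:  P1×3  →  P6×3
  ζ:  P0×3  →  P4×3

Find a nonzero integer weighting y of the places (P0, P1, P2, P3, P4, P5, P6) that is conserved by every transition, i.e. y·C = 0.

y = (P0:3, P1:3, P2:3, P3:3, P4:3, P5:2, P6:3)

Incidence matrix C (rows=places, cols=transitions):
        α    β    γ    δ    ε    ζ
   P0   0    0    0    0    0   -3
   P1  -3    0    3   -3   -3    0
   P2   0   -2    0    1    0    0
   P3   3    0    0    0    0    0
   P4   0    2   -3    0    0    3
   P5   0    0    0    3    0    0
   P6   0    0    0    0    3    0

Candidate y = [3, 3, 3, 3, 3, 2, 3]; check y·C column-wise:
  col α: 3·0 + 3·-3 + 3·0 + 3·3 + 3·0 + 2·0 + 3·0 = 0
  col β: 3·0 + 3·0 + 3·-2 + 3·0 + 3·2 + 2·0 + 3·0 = 0
  col γ: 3·0 + 3·3 + 3·0 + 3·0 + 3·-3 + 2·0 + 3·0 = 0
  col δ: 3·0 + 3·-3 + 3·1 + 3·0 + 3·0 + 2·3 + 3·0 = 0
  col ε: 3·0 + 3·-3 + 3·0 + 3·0 + 3·0 + 2·0 + 3·3 = 0
  col ζ: 3·-3 + 3·0 + 3·0 + 3·0 + 3·3 + 2·0 + 3·0 = 0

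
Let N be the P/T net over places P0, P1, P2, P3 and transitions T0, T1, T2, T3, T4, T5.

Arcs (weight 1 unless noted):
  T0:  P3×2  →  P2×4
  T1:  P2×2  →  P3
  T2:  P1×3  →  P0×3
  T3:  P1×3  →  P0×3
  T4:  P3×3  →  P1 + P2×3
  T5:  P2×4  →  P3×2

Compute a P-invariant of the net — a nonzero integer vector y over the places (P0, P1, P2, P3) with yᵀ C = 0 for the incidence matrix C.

y = (P0:3, P1:3, P2:1, P3:2)

Incidence matrix C (rows=places, cols=transitions):
       T0   T1   T2   T3   T4   T5
   P0   0    0    3    3    0    0
   P1   0    0   -3   -3    1    0
   P2   4   -2    0    0    3   -4
   P3  -2    1    0    0   -3    2

Candidate y = [3, 3, 1, 2]; check y·C column-wise:
  col T0: 3·0 + 3·0 + 1·4 + 2·-2 = 0
  col T1: 3·0 + 3·0 + 1·-2 + 2·1 = 0
  col T2: 3·3 + 3·-3 + 1·0 + 2·0 = 0
  col T3: 3·3 + 3·-3 + 1·0 + 2·0 = 0
  col T4: 3·0 + 3·1 + 1·3 + 2·-3 = 0
  col T5: 3·0 + 3·0 + 1·-4 + 2·2 = 0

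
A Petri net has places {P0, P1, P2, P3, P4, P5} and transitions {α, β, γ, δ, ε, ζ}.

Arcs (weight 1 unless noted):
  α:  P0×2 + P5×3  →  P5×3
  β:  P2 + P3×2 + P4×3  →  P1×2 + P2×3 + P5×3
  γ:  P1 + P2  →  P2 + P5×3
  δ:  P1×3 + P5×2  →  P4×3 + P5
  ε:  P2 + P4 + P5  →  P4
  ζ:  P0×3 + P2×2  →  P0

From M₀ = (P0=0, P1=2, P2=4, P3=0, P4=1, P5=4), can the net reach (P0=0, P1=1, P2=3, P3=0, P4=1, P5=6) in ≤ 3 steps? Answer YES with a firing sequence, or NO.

YES — reachable via ⟨γ, ε⟩ (2 firings)

step 1: fire γ:  (P0=0, P1=2, P2=4, P3=0, P4=1, P5=4) → (P0=0, P1=1, P2=4, P3=0, P4=1, P5=7)
step 2: fire ε:  (P0=0, P1=1, P2=4, P3=0, P4=1, P5=7) → (P0=0, P1=1, P2=3, P3=0, P4=1, P5=6)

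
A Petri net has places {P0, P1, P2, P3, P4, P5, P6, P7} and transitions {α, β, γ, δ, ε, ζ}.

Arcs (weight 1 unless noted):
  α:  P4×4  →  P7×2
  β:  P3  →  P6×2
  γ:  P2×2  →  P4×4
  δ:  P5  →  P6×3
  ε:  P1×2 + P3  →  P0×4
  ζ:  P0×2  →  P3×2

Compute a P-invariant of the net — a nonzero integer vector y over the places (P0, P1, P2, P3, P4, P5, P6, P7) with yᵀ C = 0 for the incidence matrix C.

y = (P0:2, P1:3, P2:0, P3:2, P4:0, P5:3, P6:1, P7:0)

Incidence matrix C (rows=places, cols=transitions):
        α    β    γ    δ    ε    ζ
   P0   0    0    0    0    4   -2
   P1   0    0    0    0   -2    0
   P2   0    0   -2    0    0    0
   P3   0   -1    0    0   -1    2
   P4  -4    0    4    0    0    0
   P5   0    0    0   -1    0    0
   P6   0    2    0    3    0    0
   P7   2    0    0    0    0    0

Candidate y = [2, 3, 0, 2, 0, 3, 1, 0]; check y·C column-wise:
  col α: 2·0 + 3·0 + 2·0 + 0·-4 + 3·0 + 1·0 + 0·2 = 0
  col β: 2·0 + 3·0 + 2·-1 + 3·0 + 1·2 = 0
  col γ: 2·0 + 3·0 + 0·-2 + 2·0 + 0·4 + 3·0 + 1·0 = 0
  col δ: 2·0 + 3·0 + 2·0 + 3·-1 + 1·3 = 0
  col ε: 2·4 + 3·-2 + 2·-1 + 3·0 + 1·0 = 0
  col ζ: 2·-2 + 3·0 + 2·2 + 3·0 + 1·0 = 0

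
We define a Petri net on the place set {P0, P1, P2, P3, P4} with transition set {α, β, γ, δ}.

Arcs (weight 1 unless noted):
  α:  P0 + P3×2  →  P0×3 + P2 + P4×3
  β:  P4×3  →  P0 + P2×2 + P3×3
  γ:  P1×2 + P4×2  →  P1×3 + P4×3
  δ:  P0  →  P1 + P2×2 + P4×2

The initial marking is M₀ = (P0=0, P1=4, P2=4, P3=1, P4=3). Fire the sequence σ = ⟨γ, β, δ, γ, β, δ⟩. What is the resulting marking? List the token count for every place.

step 1: fire γ:  (P0=0, P1=4, P2=4, P3=1, P4=3) → (P0=0, P1=5, P2=4, P3=1, P4=4)
step 2: fire β:  (P0=0, P1=5, P2=4, P3=1, P4=4) → (P0=1, P1=5, P2=6, P3=4, P4=1)
step 3: fire δ:  (P0=1, P1=5, P2=6, P3=4, P4=1) → (P0=0, P1=6, P2=8, P3=4, P4=3)
step 4: fire γ:  (P0=0, P1=6, P2=8, P3=4, P4=3) → (P0=0, P1=7, P2=8, P3=4, P4=4)
step 5: fire β:  (P0=0, P1=7, P2=8, P3=4, P4=4) → (P0=1, P1=7, P2=10, P3=7, P4=1)
step 6: fire δ:  (P0=1, P1=7, P2=10, P3=7, P4=1) → (P0=0, P1=8, P2=12, P3=7, P4=3)

(P0=0, P1=8, P2=12, P3=7, P4=3)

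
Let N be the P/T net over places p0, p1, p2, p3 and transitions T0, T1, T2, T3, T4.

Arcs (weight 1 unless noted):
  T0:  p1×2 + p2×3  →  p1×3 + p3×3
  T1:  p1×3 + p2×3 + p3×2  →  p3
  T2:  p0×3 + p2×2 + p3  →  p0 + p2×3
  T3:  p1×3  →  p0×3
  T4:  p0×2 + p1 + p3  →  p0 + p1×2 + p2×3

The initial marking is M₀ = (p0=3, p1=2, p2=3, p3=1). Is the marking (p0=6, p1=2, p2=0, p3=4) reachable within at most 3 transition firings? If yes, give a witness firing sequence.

depth 0: 1 marking
depth 1: 4 markings reached so far
depth 2: 8 markings reached so far
depth 3: 13 markings reached so far
target is not among the 13 markings reachable within 3 steps

NO — not reachable within 3 firings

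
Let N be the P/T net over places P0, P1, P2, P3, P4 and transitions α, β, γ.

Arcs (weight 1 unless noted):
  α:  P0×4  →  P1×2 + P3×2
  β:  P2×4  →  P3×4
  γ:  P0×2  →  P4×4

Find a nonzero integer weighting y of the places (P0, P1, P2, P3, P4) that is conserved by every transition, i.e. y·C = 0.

y = (P0:0, P1:1, P2:-1, P3:-1, P4:0)

Incidence matrix C (rows=places, cols=transitions):
        α    β    γ
   P0  -4    0   -2
   P1   2    0    0
   P2   0   -4    0
   P3   2    4    0
   P4   0    0    4

Candidate y = [0, 1, -1, -1, 0]; check y·C column-wise:
  col α: 0·-4 + 1·2 + -1·0 + -1·2 = 0
  col β: 1·0 + -1·-4 + -1·4 = 0
  col γ: 0·-2 + 1·0 + -1·0 + -1·0 + 0·4 = 0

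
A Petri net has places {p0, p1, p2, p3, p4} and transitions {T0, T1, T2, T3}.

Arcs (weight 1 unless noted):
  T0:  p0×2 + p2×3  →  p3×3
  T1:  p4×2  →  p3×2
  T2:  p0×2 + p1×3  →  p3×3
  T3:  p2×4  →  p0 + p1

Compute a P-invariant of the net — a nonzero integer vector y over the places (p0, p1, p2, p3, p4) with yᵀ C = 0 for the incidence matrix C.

Incidence matrix C (rows=places, cols=transitions):
       T0   T1   T2   T3
   p0  -2    0   -2    1
   p1   0    0   -3    1
   p2  -3    0    0   -4
   p3   3    2    3    0
   p4   0   -2    0    0

Candidate y = [3, 1, 1, 3, 3]; check y·C column-wise:
  col T0: 3·-2 + 1·0 + 1·-3 + 3·3 + 3·0 = 0
  col T1: 3·0 + 1·0 + 1·0 + 3·2 + 3·-2 = 0
  col T2: 3·-2 + 1·-3 + 1·0 + 3·3 + 3·0 = 0
  col T3: 3·1 + 1·1 + 1·-4 + 3·0 + 3·0 = 0

y = (p0:3, p1:1, p2:1, p3:3, p4:3)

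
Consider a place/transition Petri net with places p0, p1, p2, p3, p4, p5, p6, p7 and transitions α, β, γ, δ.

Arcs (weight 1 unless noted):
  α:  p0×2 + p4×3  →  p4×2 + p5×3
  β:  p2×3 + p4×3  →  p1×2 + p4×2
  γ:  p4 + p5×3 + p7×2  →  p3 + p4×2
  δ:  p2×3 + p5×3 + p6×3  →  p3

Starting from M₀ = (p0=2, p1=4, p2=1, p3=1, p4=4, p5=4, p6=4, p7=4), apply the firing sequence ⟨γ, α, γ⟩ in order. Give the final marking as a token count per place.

(p0=0, p1=4, p2=1, p3=3, p4=5, p5=1, p6=4, p7=0)

step 1: fire γ:  (p0=2, p1=4, p2=1, p3=1, p4=4, p5=4, p6=4, p7=4) → (p0=2, p1=4, p2=1, p3=2, p4=5, p5=1, p6=4, p7=2)
step 2: fire α:  (p0=2, p1=4, p2=1, p3=2, p4=5, p5=1, p6=4, p7=2) → (p0=0, p1=4, p2=1, p3=2, p4=4, p5=4, p6=4, p7=2)
step 3: fire γ:  (p0=0, p1=4, p2=1, p3=2, p4=4, p5=4, p6=4, p7=2) → (p0=0, p1=4, p2=1, p3=3, p4=5, p5=1, p6=4, p7=0)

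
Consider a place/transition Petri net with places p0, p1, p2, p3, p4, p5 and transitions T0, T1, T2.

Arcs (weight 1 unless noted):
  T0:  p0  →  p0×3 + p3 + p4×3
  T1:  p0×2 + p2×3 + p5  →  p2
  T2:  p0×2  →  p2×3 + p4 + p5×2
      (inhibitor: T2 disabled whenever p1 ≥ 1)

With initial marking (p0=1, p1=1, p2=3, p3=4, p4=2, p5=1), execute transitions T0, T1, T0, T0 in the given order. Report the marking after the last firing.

step 1: fire T0:  (p0=1, p1=1, p2=3, p3=4, p4=2, p5=1) → (p0=3, p1=1, p2=3, p3=5, p4=5, p5=1)
step 2: fire T1:  (p0=3, p1=1, p2=3, p3=5, p4=5, p5=1) → (p0=1, p1=1, p2=1, p3=5, p4=5, p5=0)
step 3: fire T0:  (p0=1, p1=1, p2=1, p3=5, p4=5, p5=0) → (p0=3, p1=1, p2=1, p3=6, p4=8, p5=0)
step 4: fire T0:  (p0=3, p1=1, p2=1, p3=6, p4=8, p5=0) → (p0=5, p1=1, p2=1, p3=7, p4=11, p5=0)

(p0=5, p1=1, p2=1, p3=7, p4=11, p5=0)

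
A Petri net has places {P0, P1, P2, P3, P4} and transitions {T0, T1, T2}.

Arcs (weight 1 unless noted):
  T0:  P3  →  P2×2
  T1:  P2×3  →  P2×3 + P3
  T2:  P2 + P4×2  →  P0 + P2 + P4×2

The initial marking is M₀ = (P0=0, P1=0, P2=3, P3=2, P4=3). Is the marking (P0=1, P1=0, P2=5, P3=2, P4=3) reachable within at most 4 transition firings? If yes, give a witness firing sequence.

step 1: fire T0:  (P0=0, P1=0, P2=3, P3=2, P4=3) → (P0=0, P1=0, P2=5, P3=1, P4=3)
step 2: fire T1:  (P0=0, P1=0, P2=5, P3=1, P4=3) → (P0=0, P1=0, P2=5, P3=2, P4=3)
step 3: fire T2:  (P0=0, P1=0, P2=5, P3=2, P4=3) → (P0=1, P1=0, P2=5, P3=2, P4=3)

YES — reachable via ⟨T0, T1, T2⟩ (3 firings)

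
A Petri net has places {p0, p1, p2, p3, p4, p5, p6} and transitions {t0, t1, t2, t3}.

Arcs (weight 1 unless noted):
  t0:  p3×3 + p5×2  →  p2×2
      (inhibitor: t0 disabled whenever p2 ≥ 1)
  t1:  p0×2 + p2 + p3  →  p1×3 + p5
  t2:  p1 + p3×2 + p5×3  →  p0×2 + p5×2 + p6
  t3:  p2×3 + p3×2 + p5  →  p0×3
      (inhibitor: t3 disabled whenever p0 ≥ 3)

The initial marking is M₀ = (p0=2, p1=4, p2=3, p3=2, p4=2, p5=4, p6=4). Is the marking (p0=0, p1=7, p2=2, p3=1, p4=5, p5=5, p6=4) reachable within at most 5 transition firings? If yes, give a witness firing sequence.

NO — not reachable within 5 firings

depth 0: 1 marking
depth 1: 4 markings reached so far
depth 2: 4 markings reached so far
(frontier empty at depth 2; search complete)
target is not among the 4 markings reachable within 5 steps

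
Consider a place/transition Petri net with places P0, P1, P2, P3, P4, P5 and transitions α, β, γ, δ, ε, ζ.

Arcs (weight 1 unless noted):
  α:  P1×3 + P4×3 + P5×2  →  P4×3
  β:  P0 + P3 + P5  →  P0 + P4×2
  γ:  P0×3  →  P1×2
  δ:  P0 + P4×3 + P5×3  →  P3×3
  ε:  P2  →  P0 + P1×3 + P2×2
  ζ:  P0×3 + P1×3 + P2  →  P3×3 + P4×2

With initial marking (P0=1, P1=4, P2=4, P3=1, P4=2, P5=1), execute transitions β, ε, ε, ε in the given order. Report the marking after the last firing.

step 1: fire β:  (P0=1, P1=4, P2=4, P3=1, P4=2, P5=1) → (P0=1, P1=4, P2=4, P3=0, P4=4, P5=0)
step 2: fire ε:  (P0=1, P1=4, P2=4, P3=0, P4=4, P5=0) → (P0=2, P1=7, P2=5, P3=0, P4=4, P5=0)
step 3: fire ε:  (P0=2, P1=7, P2=5, P3=0, P4=4, P5=0) → (P0=3, P1=10, P2=6, P3=0, P4=4, P5=0)
step 4: fire ε:  (P0=3, P1=10, P2=6, P3=0, P4=4, P5=0) → (P0=4, P1=13, P2=7, P3=0, P4=4, P5=0)

(P0=4, P1=13, P2=7, P3=0, P4=4, P5=0)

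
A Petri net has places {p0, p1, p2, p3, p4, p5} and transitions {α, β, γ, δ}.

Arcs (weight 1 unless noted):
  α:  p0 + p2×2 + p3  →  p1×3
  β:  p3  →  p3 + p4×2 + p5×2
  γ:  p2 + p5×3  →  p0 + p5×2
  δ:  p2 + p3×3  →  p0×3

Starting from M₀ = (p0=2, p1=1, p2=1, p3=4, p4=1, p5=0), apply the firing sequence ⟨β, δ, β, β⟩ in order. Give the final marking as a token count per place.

step 1: fire β:  (p0=2, p1=1, p2=1, p3=4, p4=1, p5=0) → (p0=2, p1=1, p2=1, p3=4, p4=3, p5=2)
step 2: fire δ:  (p0=2, p1=1, p2=1, p3=4, p4=3, p5=2) → (p0=5, p1=1, p2=0, p3=1, p4=3, p5=2)
step 3: fire β:  (p0=5, p1=1, p2=0, p3=1, p4=3, p5=2) → (p0=5, p1=1, p2=0, p3=1, p4=5, p5=4)
step 4: fire β:  (p0=5, p1=1, p2=0, p3=1, p4=5, p5=4) → (p0=5, p1=1, p2=0, p3=1, p4=7, p5=6)

(p0=5, p1=1, p2=0, p3=1, p4=7, p5=6)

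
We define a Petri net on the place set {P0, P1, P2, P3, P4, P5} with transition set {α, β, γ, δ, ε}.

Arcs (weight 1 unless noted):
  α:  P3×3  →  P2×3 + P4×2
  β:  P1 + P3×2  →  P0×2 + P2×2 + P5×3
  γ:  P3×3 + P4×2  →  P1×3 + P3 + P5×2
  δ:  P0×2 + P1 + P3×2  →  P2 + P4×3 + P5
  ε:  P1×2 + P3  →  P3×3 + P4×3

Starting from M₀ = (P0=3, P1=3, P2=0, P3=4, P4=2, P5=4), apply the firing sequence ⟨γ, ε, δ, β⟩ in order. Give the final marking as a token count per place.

(P0=3, P1=2, P2=3, P3=0, P4=6, P5=10)

step 1: fire γ:  (P0=3, P1=3, P2=0, P3=4, P4=2, P5=4) → (P0=3, P1=6, P2=0, P3=2, P4=0, P5=6)
step 2: fire ε:  (P0=3, P1=6, P2=0, P3=2, P4=0, P5=6) → (P0=3, P1=4, P2=0, P3=4, P4=3, P5=6)
step 3: fire δ:  (P0=3, P1=4, P2=0, P3=4, P4=3, P5=6) → (P0=1, P1=3, P2=1, P3=2, P4=6, P5=7)
step 4: fire β:  (P0=1, P1=3, P2=1, P3=2, P4=6, P5=7) → (P0=3, P1=2, P2=3, P3=0, P4=6, P5=10)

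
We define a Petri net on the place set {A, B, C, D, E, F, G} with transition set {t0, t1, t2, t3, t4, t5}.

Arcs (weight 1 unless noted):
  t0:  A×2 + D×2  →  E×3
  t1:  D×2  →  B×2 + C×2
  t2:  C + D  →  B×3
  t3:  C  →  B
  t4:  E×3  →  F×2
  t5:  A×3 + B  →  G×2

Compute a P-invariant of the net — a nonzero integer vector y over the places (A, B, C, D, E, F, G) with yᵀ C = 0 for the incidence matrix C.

Incidence matrix C (rows=places, cols=transitions):
       t0   t1   t2   t3   t4   t5
    A  -2    0    0    0    0   -3
    B   0    2    3    1    0   -1
    C   0    2   -1   -1    0    0
    D  -2   -2   -1    0    0    0
    E   3    0    0    0   -3    0
    F   0    0    0    0    2    0
    G   0    0    0    0    0    2

Candidate y = [3, -9, -9, -18, -10, -15, 0]; check y·C column-wise:
  col t0: 3·-2 + -9·0 + -9·0 + -18·-2 + -10·3 + -15·0 = 0
  col t1: 3·0 + -9·2 + -9·2 + -18·-2 + -10·0 + -15·0 = 0
  col t2: 3·0 + -9·3 + -9·-1 + -18·-1 + -10·0 + -15·0 = 0
  col t3: 3·0 + -9·1 + -9·-1 + -18·0 + -10·0 + -15·0 = 0
  col t4: 3·0 + -9·0 + -9·0 + -18·0 + -10·-3 + -15·2 = 0
  col t5: 3·-3 + -9·-1 + -9·0 + -18·0 + -10·0 + -15·0 + 0·2 = 0

y = (A:3, B:-9, C:-9, D:-18, E:-10, F:-15, G:0)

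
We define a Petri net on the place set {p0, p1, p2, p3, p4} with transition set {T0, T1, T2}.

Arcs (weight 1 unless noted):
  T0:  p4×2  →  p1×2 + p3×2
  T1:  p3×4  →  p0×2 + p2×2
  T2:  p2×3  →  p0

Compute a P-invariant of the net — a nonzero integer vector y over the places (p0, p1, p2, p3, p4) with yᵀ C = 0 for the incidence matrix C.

Incidence matrix C (rows=places, cols=transitions):
       T0   T1   T2
   p0   0    2    1
   p1   2    0    0
   p2   0    2   -3
   p3   2   -4    0
   p4  -2    0    0

Candidate y = [3, -2, 1, 2, 0]; check y·C column-wise:
  col T0: 3·0 + -2·2 + 1·0 + 2·2 + 0·-2 = 0
  col T1: 3·2 + -2·0 + 1·2 + 2·-4 = 0
  col T2: 3·1 + -2·0 + 1·-3 + 2·0 = 0

y = (p0:3, p1:-2, p2:1, p3:2, p4:0)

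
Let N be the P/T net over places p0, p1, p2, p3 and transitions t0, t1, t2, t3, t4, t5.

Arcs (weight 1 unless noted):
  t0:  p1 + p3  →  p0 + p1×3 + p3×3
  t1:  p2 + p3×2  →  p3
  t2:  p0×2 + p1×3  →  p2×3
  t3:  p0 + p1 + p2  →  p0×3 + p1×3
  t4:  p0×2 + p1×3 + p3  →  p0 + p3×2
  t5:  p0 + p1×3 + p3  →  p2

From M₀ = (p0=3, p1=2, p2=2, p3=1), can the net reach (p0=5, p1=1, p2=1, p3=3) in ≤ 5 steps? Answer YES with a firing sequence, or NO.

NO — not reachable within 5 firings

depth 0: 1 marking
depth 1: 3 markings reached so far
depth 2: 13 markings reached so far
depth 3: 32 markings reached so far
depth 4: 75 markings reached so far
depth 5: 140 markings reached so far
target is not among the 140 markings reachable within 5 steps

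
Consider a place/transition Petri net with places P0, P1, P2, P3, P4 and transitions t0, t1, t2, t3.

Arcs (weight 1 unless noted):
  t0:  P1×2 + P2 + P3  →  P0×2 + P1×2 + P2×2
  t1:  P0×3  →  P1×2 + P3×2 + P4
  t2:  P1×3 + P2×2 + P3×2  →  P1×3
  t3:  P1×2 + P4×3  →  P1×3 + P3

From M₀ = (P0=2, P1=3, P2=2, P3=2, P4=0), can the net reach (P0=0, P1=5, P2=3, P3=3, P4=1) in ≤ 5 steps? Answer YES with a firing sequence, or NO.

depth 0: 1 marking
depth 1: 3 markings reached so far
depth 2: 5 markings reached so far
depth 3: 7 markings reached so far
depth 4: 10 markings reached so far
depth 5: 13 markings reached so far
target is not among the 13 markings reachable within 5 steps

NO — not reachable within 5 firings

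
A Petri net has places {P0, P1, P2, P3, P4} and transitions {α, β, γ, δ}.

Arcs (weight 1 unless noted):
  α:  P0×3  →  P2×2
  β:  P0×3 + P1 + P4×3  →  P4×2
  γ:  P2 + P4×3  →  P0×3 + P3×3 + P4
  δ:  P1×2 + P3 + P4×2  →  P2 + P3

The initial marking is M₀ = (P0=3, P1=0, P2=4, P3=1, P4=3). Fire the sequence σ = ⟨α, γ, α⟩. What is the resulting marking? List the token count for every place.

step 1: fire α:  (P0=3, P1=0, P2=4, P3=1, P4=3) → (P0=0, P1=0, P2=6, P3=1, P4=3)
step 2: fire γ:  (P0=0, P1=0, P2=6, P3=1, P4=3) → (P0=3, P1=0, P2=5, P3=4, P4=1)
step 3: fire α:  (P0=3, P1=0, P2=5, P3=4, P4=1) → (P0=0, P1=0, P2=7, P3=4, P4=1)

(P0=0, P1=0, P2=7, P3=4, P4=1)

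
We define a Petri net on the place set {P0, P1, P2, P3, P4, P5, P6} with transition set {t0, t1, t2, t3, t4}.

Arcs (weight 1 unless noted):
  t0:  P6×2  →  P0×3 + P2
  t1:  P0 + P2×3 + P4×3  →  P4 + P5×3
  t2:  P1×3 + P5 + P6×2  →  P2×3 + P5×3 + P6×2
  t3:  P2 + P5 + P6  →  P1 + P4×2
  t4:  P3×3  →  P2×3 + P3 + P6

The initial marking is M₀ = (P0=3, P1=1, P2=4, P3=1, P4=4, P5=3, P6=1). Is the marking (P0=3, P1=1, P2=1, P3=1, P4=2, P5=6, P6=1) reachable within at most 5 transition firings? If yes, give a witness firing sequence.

NO — not reachable within 5 firings

depth 0: 1 marking
depth 1: 3 markings reached so far
depth 2: 4 markings reached so far
depth 3: 4 markings reached so far
(frontier empty at depth 3; search complete)
target is not among the 4 markings reachable within 5 steps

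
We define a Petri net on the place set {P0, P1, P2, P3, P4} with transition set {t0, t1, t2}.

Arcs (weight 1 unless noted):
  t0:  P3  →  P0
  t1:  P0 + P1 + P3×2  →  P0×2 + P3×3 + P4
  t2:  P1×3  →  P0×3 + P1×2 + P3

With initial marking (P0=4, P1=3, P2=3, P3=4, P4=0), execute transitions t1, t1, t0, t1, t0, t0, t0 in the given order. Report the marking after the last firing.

step 1: fire t1:  (P0=4, P1=3, P2=3, P3=4, P4=0) → (P0=5, P1=2, P2=3, P3=5, P4=1)
step 2: fire t1:  (P0=5, P1=2, P2=3, P3=5, P4=1) → (P0=6, P1=1, P2=3, P3=6, P4=2)
step 3: fire t0:  (P0=6, P1=1, P2=3, P3=6, P4=2) → (P0=7, P1=1, P2=3, P3=5, P4=2)
step 4: fire t1:  (P0=7, P1=1, P2=3, P3=5, P4=2) → (P0=8, P1=0, P2=3, P3=6, P4=3)
step 5: fire t0:  (P0=8, P1=0, P2=3, P3=6, P4=3) → (P0=9, P1=0, P2=3, P3=5, P4=3)
step 6: fire t0:  (P0=9, P1=0, P2=3, P3=5, P4=3) → (P0=10, P1=0, P2=3, P3=4, P4=3)
step 7: fire t0:  (P0=10, P1=0, P2=3, P3=4, P4=3) → (P0=11, P1=0, P2=3, P3=3, P4=3)

(P0=11, P1=0, P2=3, P3=3, P4=3)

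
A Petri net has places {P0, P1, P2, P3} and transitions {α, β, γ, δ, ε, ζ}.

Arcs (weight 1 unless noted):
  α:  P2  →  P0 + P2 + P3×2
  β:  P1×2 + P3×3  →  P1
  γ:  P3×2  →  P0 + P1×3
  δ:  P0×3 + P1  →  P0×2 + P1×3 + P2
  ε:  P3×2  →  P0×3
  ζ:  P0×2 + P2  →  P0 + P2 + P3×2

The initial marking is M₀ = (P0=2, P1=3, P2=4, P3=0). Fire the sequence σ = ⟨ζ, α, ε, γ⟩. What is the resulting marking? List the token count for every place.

(P0=6, P1=6, P2=4, P3=0)

step 1: fire ζ:  (P0=2, P1=3, P2=4, P3=0) → (P0=1, P1=3, P2=4, P3=2)
step 2: fire α:  (P0=1, P1=3, P2=4, P3=2) → (P0=2, P1=3, P2=4, P3=4)
step 3: fire ε:  (P0=2, P1=3, P2=4, P3=4) → (P0=5, P1=3, P2=4, P3=2)
step 4: fire γ:  (P0=5, P1=3, P2=4, P3=2) → (P0=6, P1=6, P2=4, P3=0)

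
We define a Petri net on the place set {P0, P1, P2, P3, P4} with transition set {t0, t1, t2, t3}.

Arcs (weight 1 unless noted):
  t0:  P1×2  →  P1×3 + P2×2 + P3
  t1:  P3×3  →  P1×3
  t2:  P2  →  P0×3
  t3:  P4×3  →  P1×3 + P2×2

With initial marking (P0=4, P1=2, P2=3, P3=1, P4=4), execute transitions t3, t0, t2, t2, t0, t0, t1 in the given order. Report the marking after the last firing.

step 1: fire t3:  (P0=4, P1=2, P2=3, P3=1, P4=4) → (P0=4, P1=5, P2=5, P3=1, P4=1)
step 2: fire t0:  (P0=4, P1=5, P2=5, P3=1, P4=1) → (P0=4, P1=6, P2=7, P3=2, P4=1)
step 3: fire t2:  (P0=4, P1=6, P2=7, P3=2, P4=1) → (P0=7, P1=6, P2=6, P3=2, P4=1)
step 4: fire t2:  (P0=7, P1=6, P2=6, P3=2, P4=1) → (P0=10, P1=6, P2=5, P3=2, P4=1)
step 5: fire t0:  (P0=10, P1=6, P2=5, P3=2, P4=1) → (P0=10, P1=7, P2=7, P3=3, P4=1)
step 6: fire t0:  (P0=10, P1=7, P2=7, P3=3, P4=1) → (P0=10, P1=8, P2=9, P3=4, P4=1)
step 7: fire t1:  (P0=10, P1=8, P2=9, P3=4, P4=1) → (P0=10, P1=11, P2=9, P3=1, P4=1)

(P0=10, P1=11, P2=9, P3=1, P4=1)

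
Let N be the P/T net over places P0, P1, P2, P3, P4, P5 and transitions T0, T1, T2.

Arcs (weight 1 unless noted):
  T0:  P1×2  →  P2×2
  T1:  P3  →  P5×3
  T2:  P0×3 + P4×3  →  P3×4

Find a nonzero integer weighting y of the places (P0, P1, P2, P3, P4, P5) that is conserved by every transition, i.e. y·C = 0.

Incidence matrix C (rows=places, cols=transitions):
       T0   T1   T2
   P0   0    0   -3
   P1  -2    0    0
   P2   2    0    0
   P3   0   -1    4
   P4   0    0   -3
   P5   0    3    0

Candidate y = [0, 1, 1, 0, 0, 0]; check y·C column-wise:
  col T0: 1·-2 + 1·2 = 0
  col T1: 1·0 + 1·0 + 0·-1 + 0·3 = 0
  col T2: 0·-3 + 1·0 + 1·0 + 0·4 + 0·-3 = 0

y = (P0:0, P1:1, P2:1, P3:0, P4:0, P5:0)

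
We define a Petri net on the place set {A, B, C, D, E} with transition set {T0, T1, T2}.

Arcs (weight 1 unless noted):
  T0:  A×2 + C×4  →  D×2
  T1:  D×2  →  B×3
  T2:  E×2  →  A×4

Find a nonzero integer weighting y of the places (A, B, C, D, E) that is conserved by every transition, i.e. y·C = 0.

y = (A:0, B:4, C:3, D:6, E:0)

Incidence matrix C (rows=places, cols=transitions):
       T0   T1   T2
    A  -2    0    4
    B   0    3    0
    C  -4    0    0
    D   2   -2    0
    E   0    0   -2

Candidate y = [0, 4, 3, 6, 0]; check y·C column-wise:
  col T0: 0·-2 + 4·0 + 3·-4 + 6·2 = 0
  col T1: 4·3 + 3·0 + 6·-2 = 0
  col T2: 0·4 + 4·0 + 3·0 + 6·0 + 0·-2 = 0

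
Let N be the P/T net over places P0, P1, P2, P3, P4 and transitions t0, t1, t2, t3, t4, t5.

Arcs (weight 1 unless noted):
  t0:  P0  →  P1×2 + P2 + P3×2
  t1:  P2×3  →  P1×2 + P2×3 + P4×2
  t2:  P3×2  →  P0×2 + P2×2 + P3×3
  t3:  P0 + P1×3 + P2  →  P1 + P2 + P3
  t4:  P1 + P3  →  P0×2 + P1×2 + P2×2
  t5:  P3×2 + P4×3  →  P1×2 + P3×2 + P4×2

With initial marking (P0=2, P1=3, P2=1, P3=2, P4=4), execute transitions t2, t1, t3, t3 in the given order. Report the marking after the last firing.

step 1: fire t2:  (P0=2, P1=3, P2=1, P3=2, P4=4) → (P0=4, P1=3, P2=3, P3=3, P4=4)
step 2: fire t1:  (P0=4, P1=3, P2=3, P3=3, P4=4) → (P0=4, P1=5, P2=3, P3=3, P4=6)
step 3: fire t3:  (P0=4, P1=5, P2=3, P3=3, P4=6) → (P0=3, P1=3, P2=3, P3=4, P4=6)
step 4: fire t3:  (P0=3, P1=3, P2=3, P3=4, P4=6) → (P0=2, P1=1, P2=3, P3=5, P4=6)

(P0=2, P1=1, P2=3, P3=5, P4=6)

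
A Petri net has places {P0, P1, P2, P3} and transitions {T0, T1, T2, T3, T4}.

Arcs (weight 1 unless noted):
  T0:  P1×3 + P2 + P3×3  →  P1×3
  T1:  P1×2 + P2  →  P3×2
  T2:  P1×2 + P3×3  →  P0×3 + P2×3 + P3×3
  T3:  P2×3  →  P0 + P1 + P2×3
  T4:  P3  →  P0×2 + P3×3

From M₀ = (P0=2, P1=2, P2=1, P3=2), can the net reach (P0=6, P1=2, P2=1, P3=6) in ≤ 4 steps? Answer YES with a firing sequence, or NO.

YES — reachable via ⟨T4, T4⟩ (2 firings)

step 1: fire T4:  (P0=2, P1=2, P2=1, P3=2) → (P0=4, P1=2, P2=1, P3=4)
step 2: fire T4:  (P0=4, P1=2, P2=1, P3=4) → (P0=6, P1=2, P2=1, P3=6)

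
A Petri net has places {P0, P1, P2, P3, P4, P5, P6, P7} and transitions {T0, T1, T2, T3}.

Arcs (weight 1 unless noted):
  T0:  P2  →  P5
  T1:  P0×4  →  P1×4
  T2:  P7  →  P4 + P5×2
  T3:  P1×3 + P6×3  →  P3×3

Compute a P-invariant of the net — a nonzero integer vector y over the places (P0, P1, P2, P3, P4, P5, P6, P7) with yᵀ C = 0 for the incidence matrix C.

y = (P0:1, P1:1, P2:0, P3:1, P4:0, P5:0, P6:0, P7:0)

Incidence matrix C (rows=places, cols=transitions):
       T0   T1   T2   T3
   P0   0   -4    0    0
   P1   0    4    0   -3
   P2  -1    0    0    0
   P3   0    0    0    3
   P4   0    0    1    0
   P5   1    0    2    0
   P6   0    0    0   -3
   P7   0    0   -1    0

Candidate y = [1, 1, 0, 1, 0, 0, 0, 0]; check y·C column-wise:
  col T0: 1·0 + 1·0 + 0·-1 + 1·0 + 0·1 = 0
  col T1: 1·-4 + 1·4 + 1·0 = 0
  col T2: 1·0 + 1·0 + 1·0 + 0·1 + 0·2 + 0·-1 = 0
  col T3: 1·0 + 1·-3 + 1·3 + 0·-3 = 0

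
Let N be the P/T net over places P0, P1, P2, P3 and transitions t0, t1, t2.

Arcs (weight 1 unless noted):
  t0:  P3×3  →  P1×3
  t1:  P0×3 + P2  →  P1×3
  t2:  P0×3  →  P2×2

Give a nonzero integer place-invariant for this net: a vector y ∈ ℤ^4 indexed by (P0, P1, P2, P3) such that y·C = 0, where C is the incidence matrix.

Incidence matrix C (rows=places, cols=transitions):
       t0   t1   t2
   P0   0   -3   -3
   P1   3    3    0
   P2   0   -1    2
   P3  -3    0    0

Candidate y = [2, 3, 3, 3]; check y·C column-wise:
  col t0: 2·0 + 3·3 + 3·0 + 3·-3 = 0
  col t1: 2·-3 + 3·3 + 3·-1 + 3·0 = 0
  col t2: 2·-3 + 3·0 + 3·2 + 3·0 = 0

y = (P0:2, P1:3, P2:3, P3:3)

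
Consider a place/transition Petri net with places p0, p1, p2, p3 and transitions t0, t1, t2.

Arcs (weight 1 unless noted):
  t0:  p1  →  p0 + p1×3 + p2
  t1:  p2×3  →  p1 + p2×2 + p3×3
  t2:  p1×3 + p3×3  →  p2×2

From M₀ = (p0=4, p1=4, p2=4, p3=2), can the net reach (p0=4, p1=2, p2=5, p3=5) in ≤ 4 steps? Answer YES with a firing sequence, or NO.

NO — not reachable within 4 firings

depth 0: 1 marking
depth 1: 3 markings reached so far
depth 2: 7 markings reached so far
depth 3: 12 markings reached so far
depth 4: 20 markings reached so far
target is not among the 20 markings reachable within 4 steps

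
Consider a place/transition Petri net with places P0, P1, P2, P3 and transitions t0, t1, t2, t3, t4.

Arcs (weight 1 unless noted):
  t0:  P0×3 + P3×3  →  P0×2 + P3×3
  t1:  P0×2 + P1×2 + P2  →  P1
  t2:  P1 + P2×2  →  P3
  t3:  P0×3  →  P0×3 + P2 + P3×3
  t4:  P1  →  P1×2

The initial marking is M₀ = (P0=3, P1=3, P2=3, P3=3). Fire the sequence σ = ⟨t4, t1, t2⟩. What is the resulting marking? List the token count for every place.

step 1: fire t4:  (P0=3, P1=3, P2=3, P3=3) → (P0=3, P1=4, P2=3, P3=3)
step 2: fire t1:  (P0=3, P1=4, P2=3, P3=3) → (P0=1, P1=3, P2=2, P3=3)
step 3: fire t2:  (P0=1, P1=3, P2=2, P3=3) → (P0=1, P1=2, P2=0, P3=4)

(P0=1, P1=2, P2=0, P3=4)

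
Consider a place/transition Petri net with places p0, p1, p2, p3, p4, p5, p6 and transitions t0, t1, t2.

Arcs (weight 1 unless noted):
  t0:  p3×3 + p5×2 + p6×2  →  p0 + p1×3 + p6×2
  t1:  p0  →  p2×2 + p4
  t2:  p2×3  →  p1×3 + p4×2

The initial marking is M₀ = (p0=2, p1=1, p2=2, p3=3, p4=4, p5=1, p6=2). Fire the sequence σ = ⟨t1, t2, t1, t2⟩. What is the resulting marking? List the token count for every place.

step 1: fire t1:  (p0=2, p1=1, p2=2, p3=3, p4=4, p5=1, p6=2) → (p0=1, p1=1, p2=4, p3=3, p4=5, p5=1, p6=2)
step 2: fire t2:  (p0=1, p1=1, p2=4, p3=3, p4=5, p5=1, p6=2) → (p0=1, p1=4, p2=1, p3=3, p4=7, p5=1, p6=2)
step 3: fire t1:  (p0=1, p1=4, p2=1, p3=3, p4=7, p5=1, p6=2) → (p0=0, p1=4, p2=3, p3=3, p4=8, p5=1, p6=2)
step 4: fire t2:  (p0=0, p1=4, p2=3, p3=3, p4=8, p5=1, p6=2) → (p0=0, p1=7, p2=0, p3=3, p4=10, p5=1, p6=2)

(p0=0, p1=7, p2=0, p3=3, p4=10, p5=1, p6=2)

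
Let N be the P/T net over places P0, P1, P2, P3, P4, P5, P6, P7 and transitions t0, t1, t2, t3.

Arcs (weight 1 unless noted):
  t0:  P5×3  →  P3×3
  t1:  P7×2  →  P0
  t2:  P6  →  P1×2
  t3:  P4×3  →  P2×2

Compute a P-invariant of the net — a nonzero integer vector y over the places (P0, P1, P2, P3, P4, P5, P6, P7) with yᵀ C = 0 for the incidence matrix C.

y = (P0:0, P1:0, P2:3, P3:0, P4:2, P5:0, P6:0, P7:0)

Incidence matrix C (rows=places, cols=transitions):
       t0   t1   t2   t3
   P0   0    1    0    0
   P1   0    0    2    0
   P2   0    0    0    2
   P3   3    0    0    0
   P4   0    0    0   -3
   P5  -3    0    0    0
   P6   0    0   -1    0
   P7   0   -2    0    0

Candidate y = [0, 0, 3, 0, 2, 0, 0, 0]; check y·C column-wise:
  col t0: 3·0 + 0·3 + 2·0 + 0·-3 = 0
  col t1: 0·1 + 3·0 + 2·0 + 0·-2 = 0
  col t2: 0·2 + 3·0 + 2·0 + 0·-1 = 0
  col t3: 3·2 + 2·-3 = 0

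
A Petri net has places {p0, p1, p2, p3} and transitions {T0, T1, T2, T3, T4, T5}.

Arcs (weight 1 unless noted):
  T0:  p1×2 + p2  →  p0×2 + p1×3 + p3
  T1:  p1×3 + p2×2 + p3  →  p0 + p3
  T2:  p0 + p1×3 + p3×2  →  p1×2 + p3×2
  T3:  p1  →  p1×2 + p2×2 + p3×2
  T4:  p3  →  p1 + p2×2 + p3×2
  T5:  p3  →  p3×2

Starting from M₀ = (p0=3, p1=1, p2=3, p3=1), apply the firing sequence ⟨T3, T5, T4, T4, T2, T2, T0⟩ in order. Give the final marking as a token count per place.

(p0=3, p1=3, p2=8, p3=7)

step 1: fire T3:  (p0=3, p1=1, p2=3, p3=1) → (p0=3, p1=2, p2=5, p3=3)
step 2: fire T5:  (p0=3, p1=2, p2=5, p3=3) → (p0=3, p1=2, p2=5, p3=4)
step 3: fire T4:  (p0=3, p1=2, p2=5, p3=4) → (p0=3, p1=3, p2=7, p3=5)
step 4: fire T4:  (p0=3, p1=3, p2=7, p3=5) → (p0=3, p1=4, p2=9, p3=6)
step 5: fire T2:  (p0=3, p1=4, p2=9, p3=6) → (p0=2, p1=3, p2=9, p3=6)
step 6: fire T2:  (p0=2, p1=3, p2=9, p3=6) → (p0=1, p1=2, p2=9, p3=6)
step 7: fire T0:  (p0=1, p1=2, p2=9, p3=6) → (p0=3, p1=3, p2=8, p3=7)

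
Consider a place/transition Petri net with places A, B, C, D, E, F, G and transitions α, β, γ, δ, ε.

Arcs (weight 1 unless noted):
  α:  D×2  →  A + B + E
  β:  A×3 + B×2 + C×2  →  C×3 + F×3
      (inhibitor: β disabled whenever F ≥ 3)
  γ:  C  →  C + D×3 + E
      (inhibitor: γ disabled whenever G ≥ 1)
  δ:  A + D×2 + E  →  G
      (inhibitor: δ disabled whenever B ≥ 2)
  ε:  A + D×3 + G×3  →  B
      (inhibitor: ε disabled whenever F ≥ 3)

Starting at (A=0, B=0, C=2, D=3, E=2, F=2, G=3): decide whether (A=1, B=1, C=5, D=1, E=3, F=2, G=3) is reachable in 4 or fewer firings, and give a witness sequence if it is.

NO — not reachable within 4 firings

depth 0: 1 marking
depth 1: 2 markings reached so far
depth 2: 2 markings reached so far
(frontier empty at depth 2; search complete)
target is not among the 2 markings reachable within 4 steps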